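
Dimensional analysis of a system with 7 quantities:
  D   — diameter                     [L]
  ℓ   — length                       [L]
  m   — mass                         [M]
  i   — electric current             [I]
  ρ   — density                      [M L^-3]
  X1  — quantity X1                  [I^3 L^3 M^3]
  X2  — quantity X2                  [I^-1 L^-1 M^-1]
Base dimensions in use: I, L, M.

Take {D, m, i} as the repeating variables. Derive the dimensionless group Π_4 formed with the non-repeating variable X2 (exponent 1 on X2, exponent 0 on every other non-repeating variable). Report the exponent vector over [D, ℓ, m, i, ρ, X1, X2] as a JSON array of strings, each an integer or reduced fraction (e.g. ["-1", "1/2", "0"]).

Exponent matrix [I,L,M] × [D,ℓ,m,i,ρ,X1,X2]:
  I: [ 0  0  0  1  0  3 -1]
  L: [ 1  1  0  0 -3  3 -1]
  M: [ 0  0  1  0  1  3 -1]
Echelon form has 3 nonzero rows (pivots: D,m,i)
Pivot set = {D,m,i}, free = {ℓ,ρ,X1,X2}
RREF:
  r0: [   1    1    0    0   -3    3   -1]
  r1: [   0    0    1    0    1    3   -1]
  r2: [   0    0    0    1    0    3   -1]
Fix exponent of X2 at 1, ℓ at 0, ρ at 0, X1 at 0; solve each RREF row for its pivot's exponent:
  r0: exp(D) + (-1)·1 = 0 ⇒ exp(D) = 1
  r1: exp(m) + (-1)·1 = 0 ⇒ exp(m) = 1
  r2: exp(i) + (-1)·1 = 0 ⇒ exp(i) = 1
Π_4 = D · m · i · X2

["1", "0", "1", "1", "0", "0", "1"]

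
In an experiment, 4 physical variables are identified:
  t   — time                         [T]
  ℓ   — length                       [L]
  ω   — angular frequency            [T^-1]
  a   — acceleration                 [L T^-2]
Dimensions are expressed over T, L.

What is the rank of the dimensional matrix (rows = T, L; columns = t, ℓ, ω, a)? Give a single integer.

2

Dimensional matrix (T×L by t×ℓ×ω×a):
  T: [ 1  0 -1 -2]
  L: [ 0  1  0  1]
Row reduction gives pivot columns t,ℓ; rank = 2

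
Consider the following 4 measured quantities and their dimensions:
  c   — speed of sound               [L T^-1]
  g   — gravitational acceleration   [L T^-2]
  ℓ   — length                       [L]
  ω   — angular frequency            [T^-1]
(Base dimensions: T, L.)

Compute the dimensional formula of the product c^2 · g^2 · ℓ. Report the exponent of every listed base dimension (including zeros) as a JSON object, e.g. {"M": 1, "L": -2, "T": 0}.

{"T": -6, "L": 5}

Dimensional matrix (T×L by c×g×ℓ×ω):
  T: [-1 -2  0 -1]
  L: [ 1  1  1  0]
  [T]: (2)·-1+(2)·-2+(1)·0 = -6
  [L]: (2)·1+(2)·1+(1)·1 = 5
⇒ T^-6 L^5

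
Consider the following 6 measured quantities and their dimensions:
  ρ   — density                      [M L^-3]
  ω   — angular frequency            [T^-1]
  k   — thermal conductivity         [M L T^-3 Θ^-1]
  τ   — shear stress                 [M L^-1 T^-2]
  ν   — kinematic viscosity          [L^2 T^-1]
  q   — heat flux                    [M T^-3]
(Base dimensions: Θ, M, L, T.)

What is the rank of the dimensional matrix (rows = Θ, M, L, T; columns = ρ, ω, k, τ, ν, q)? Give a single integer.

Exponent matrix [Θ,M,L,T] × [ρ,ω,k,τ,ν,q]:
  Θ: [ 0  0 -1  0  0  0]
  M: [ 1  0  1  1  0  1]
  L: [-3  0  1 -1  2  0]
  T: [ 0 -1 -3 -2 -1 -3]
Echelon form has 4 nonzero rows (pivots: ρ,ω,k,τ)

4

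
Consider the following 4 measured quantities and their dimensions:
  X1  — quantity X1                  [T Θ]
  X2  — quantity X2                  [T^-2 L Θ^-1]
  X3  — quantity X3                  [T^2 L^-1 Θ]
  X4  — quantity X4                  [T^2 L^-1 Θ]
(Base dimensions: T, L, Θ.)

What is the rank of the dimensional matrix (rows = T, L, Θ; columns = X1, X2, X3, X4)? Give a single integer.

Dimensional matrix (T×L×Θ by X1×X2×X3×X4):
  T: [ 1 -2  2  2]
  L: [ 0  1 -1 -1]
  Θ: [ 1 -1  1  1]
RREF → pivots at {X1,X2} ⇒ r = 2

2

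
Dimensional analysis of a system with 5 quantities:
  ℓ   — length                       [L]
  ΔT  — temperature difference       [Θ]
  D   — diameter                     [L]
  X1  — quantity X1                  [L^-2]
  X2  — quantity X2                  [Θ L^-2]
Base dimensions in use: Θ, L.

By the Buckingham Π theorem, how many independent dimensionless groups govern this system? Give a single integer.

Dimensional matrix (Θ×L by ℓ×ΔT×D×X1×X2):
  Θ: [ 0  1  0  0  1]
  L: [ 1  0  1 -2 -2]
Row reduction gives pivot columns ℓ,ΔT; rank = 2
n=5, r=2 ⇒ 3 dimensionless groups

3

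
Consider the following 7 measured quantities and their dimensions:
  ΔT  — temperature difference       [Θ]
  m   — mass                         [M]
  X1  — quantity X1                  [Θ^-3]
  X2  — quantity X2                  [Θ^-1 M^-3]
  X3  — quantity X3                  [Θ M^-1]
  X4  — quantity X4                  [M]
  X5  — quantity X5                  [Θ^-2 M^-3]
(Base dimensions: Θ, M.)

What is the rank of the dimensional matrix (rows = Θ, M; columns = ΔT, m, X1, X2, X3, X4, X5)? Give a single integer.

Write exponents as rows Θ,M / cols ΔT,m,X1,X2,X3,X4,X5:
  Θ: [ 1  0 -3 -1  1  0 -2]
  M: [ 0  1  0 -3 -1  1 -3]
Echelon form has 2 nonzero rows (pivots: ΔT,m)

2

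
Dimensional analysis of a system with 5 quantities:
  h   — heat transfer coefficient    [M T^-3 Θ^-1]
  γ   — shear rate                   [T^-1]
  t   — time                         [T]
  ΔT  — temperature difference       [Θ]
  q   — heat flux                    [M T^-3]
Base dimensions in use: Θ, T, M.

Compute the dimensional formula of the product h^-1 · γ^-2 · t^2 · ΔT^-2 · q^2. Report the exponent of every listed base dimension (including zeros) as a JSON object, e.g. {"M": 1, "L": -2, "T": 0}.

Exponent matrix [Θ,T,M] × [h,γ,t,ΔT,q]:
  Θ: [-1  0  0  1  0]
  T: [-3 -1  1  0 -3]
  M: [ 1  0  0  0  1]
  [Θ]: (-1)·-1+(-2)·0+(2)·0+(-2)·1+(2)·0 = -1
  [T]: (-1)·-3+(-2)·-1+(2)·1+(-2)·0+(2)·-3 = 1
  [M]: (-1)·1+(-2)·0+(2)·0+(-2)·0+(2)·1 = 1
⇒ Θ^-1 T M

{"Θ": -1, "T": 1, "M": 1}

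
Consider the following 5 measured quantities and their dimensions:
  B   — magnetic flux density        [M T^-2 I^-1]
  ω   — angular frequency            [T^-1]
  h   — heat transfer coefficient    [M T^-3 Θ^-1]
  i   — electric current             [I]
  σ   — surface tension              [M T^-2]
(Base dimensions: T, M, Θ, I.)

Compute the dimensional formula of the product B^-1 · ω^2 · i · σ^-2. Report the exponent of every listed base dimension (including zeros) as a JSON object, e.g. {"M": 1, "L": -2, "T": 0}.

Write exponents as rows T,M,Θ,I / cols B,ω,h,i,σ:
  T: [-2 -1 -3  0 -2]
  M: [ 1  0  1  0  1]
  Θ: [ 0  0 -1  0  0]
  I: [-1  0  0  1  0]
  [T]: (-1)·-2+(2)·-1+(1)·0+(-2)·-2 = 4
  [M]: (-1)·1+(2)·0+(1)·0+(-2)·1 = -3
  [Θ]: (-1)·0+(2)·0+(1)·0+(-2)·0 = 0
  [I]: (-1)·-1+(2)·0+(1)·1+(-2)·0 = 2
⇒ T^4 M^-3 I^2

{"T": 4, "M": -3, "Θ": 0, "I": 2}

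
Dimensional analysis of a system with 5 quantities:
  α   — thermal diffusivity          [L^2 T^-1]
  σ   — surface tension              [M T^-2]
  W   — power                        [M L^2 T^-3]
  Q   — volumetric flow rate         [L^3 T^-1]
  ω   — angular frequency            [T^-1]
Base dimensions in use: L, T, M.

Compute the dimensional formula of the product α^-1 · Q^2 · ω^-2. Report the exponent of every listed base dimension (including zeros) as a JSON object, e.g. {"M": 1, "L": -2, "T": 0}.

Exponent matrix [L,T,M] × [α,σ,W,Q,ω]:
  L: [ 2  0  2  3  0]
  T: [-1 -2 -3 -1 -1]
  M: [ 0  1  1  0  0]
  [L]: (-1)·2+(2)·3+(-2)·0 = 4
  [T]: (-1)·-1+(2)·-1+(-2)·-1 = 1
  [M]: (-1)·0+(2)·0+(-2)·0 = 0
⇒ L^4 T

{"L": 4, "T": 1, "M": 0}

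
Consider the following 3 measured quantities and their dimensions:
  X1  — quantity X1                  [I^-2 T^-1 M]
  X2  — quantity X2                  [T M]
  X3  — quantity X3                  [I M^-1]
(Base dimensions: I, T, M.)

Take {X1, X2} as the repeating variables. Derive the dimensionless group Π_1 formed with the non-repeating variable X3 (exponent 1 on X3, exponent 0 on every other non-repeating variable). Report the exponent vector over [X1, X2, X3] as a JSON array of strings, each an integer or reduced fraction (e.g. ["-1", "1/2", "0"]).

Dimensional matrix (I×T×M by X1×X2×X3):
  I: [-2  0  1]
  T: [-1  1  0]
  M: [ 1  1 -1]
Row reduction gives pivot columns X1,X2; rank = 2
Repeat: X1,X2; free: X3
RREF:
  r0: [   1    0 -1/2]
  r1: [   0    1 -1/2]
  r2: [   0    0    0]
Fix exponent of X3 at 1; solve each RREF row for its pivot's exponent:
  r0: exp(X1) + (-1/2)·1 = 0 ⇒ exp(X1) = 1/2
  r1: exp(X2) + (-1/2)·1 = 0 ⇒ exp(X2) = 1/2
Π_1 = X1^(1/2) · X2^(1/2) · X3

["1/2", "1/2", "1"]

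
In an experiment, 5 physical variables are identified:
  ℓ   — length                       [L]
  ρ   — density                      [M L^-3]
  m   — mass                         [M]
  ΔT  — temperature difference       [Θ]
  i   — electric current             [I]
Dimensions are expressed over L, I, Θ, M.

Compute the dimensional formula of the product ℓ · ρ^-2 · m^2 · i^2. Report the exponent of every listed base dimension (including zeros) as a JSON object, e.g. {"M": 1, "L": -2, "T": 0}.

Write exponents as rows L,I,Θ,M / cols ℓ,ρ,m,ΔT,i:
  L: [ 1 -3  0  0  0]
  I: [ 0  0  0  0  1]
  Θ: [ 0  0  0  1  0]
  M: [ 0  1  1  0  0]
  [L]: (1)·1+(-2)·-3+(2)·0+(2)·0 = 7
  [I]: (1)·0+(-2)·0+(2)·0+(2)·1 = 2
  [Θ]: (1)·0+(-2)·0+(2)·0+(2)·0 = 0
  [M]: (1)·0+(-2)·1+(2)·1+(2)·0 = 0
⇒ L^7 I^2

{"L": 7, "I": 2, "Θ": 0, "M": 0}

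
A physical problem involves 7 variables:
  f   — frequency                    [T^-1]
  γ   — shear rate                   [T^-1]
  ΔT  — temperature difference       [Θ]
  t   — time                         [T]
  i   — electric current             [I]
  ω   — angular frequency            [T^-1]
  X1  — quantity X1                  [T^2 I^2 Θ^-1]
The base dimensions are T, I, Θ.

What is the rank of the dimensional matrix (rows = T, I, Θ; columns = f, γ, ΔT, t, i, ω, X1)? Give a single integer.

Write exponents as rows T,I,Θ / cols f,γ,ΔT,t,i,ω,X1:
  T: [-1 -1  0  1  0 -1  2]
  I: [ 0  0  0  0  1  0  2]
  Θ: [ 0  0  1  0  0  0 -1]
Row reduction gives pivot columns f,ΔT,i; rank = 3

3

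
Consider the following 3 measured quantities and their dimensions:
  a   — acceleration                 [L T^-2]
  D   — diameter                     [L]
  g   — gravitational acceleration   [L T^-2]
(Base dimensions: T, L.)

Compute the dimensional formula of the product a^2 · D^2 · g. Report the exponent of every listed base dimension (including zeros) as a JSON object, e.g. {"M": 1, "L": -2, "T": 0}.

{"T": -6, "L": 5}

Exponent matrix [T,L] × [a,D,g]:
  T: [-2  0 -2]
  L: [ 1  1  1]
  [T]: (2)·-2+(2)·0+(1)·-2 = -6
  [L]: (2)·1+(2)·1+(1)·1 = 5
⇒ T^-6 L^5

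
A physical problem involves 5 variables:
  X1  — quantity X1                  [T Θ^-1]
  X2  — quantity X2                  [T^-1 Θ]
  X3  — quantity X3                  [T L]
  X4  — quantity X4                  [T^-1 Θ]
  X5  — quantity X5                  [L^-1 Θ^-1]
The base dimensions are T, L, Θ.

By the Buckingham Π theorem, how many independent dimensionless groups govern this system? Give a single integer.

3

Dimensional matrix (T×L×Θ by X1×X2×X3×X4×X5):
  T: [ 1 -1  1 -1  0]
  L: [ 0  0  1  0 -1]
  Θ: [-1  1  0  1 -1]
RREF → pivots at {X1,X3} ⇒ r = 2
5 vars − rank 2 = 3 Π groups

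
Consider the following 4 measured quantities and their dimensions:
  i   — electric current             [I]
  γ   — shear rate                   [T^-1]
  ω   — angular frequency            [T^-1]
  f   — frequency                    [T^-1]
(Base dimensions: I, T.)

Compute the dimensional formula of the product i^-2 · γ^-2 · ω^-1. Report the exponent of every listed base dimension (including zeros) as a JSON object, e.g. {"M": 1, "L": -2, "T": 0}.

Write exponents as rows I,T / cols i,γ,ω,f:
  I: [ 1  0  0  0]
  T: [ 0 -1 -1 -1]
  [I]: (-2)·1+(-2)·0+(-1)·0 = -2
  [T]: (-2)·0+(-2)·-1+(-1)·-1 = 3
⇒ I^-2 T^3

{"I": -2, "T": 3}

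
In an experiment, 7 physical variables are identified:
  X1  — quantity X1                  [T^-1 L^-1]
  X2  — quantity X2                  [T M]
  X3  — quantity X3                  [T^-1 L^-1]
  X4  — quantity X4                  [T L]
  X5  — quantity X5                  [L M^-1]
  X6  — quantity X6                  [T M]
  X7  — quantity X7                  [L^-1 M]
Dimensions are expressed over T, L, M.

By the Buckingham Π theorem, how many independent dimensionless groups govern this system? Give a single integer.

Dimensional matrix (T×L×M by X1×X2×X3×X4×X5×X6×X7):
  T: [-1  1 -1  1  0  1  0]
  L: [-1  0 -1  1  1  0 -1]
  M: [ 0  1  0  0 -1  1  1]
Echelon form has 2 nonzero rows (pivots: X1,X2)
7 vars − rank 2 = 5 Π groups

5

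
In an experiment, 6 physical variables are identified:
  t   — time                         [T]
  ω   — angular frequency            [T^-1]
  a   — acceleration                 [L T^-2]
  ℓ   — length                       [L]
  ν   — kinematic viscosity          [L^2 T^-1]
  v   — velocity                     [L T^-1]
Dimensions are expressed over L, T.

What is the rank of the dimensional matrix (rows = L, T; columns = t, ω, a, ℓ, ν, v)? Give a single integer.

2

Exponent matrix [L,T] × [t,ω,a,ℓ,ν,v]:
  L: [ 0  0  1  1  2  1]
  T: [ 1 -1 -2  0 -1 -1]
Row reduction gives pivot columns t,a; rank = 2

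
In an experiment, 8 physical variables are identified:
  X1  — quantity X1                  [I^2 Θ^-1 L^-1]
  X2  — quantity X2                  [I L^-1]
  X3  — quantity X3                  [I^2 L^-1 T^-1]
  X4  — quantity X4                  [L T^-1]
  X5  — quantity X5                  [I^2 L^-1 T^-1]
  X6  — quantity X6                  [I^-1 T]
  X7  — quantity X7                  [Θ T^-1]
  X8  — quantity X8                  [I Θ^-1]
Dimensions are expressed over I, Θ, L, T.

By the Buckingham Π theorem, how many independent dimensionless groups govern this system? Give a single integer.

Dimensional matrix (I×Θ×L×T by X1×X2×X3×X4×X5×X6×X7×X8):
  I: [ 2  1  2  0  2 -1  0  1]
  Θ: [-1  0  0  0  0  0  1 -1]
  L: [-1 -1 -1  1 -1  0  0  0]
  T: [ 0  0 -1 -1 -1  1 -1  0]
RREF → pivots at {X1,X2,X3} ⇒ r = 3
Π count = n − r = 8 − 3 = 5

5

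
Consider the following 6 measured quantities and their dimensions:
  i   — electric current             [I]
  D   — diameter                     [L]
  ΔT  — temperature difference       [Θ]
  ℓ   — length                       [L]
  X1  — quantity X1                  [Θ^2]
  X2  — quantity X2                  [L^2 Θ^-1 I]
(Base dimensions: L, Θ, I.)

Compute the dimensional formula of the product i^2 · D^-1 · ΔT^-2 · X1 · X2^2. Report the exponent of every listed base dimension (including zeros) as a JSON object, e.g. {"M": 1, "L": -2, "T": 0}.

{"L": 3, "Θ": -2, "I": 4}

Exponent matrix [L,Θ,I] × [i,D,ΔT,ℓ,X1,X2]:
  L: [ 0  1  0  1  0  2]
  Θ: [ 0  0  1  0  2 -1]
  I: [ 1  0  0  0  0  1]
  [L]: (2)·0+(-1)·1+(-2)·0+(1)·0+(2)·2 = 3
  [Θ]: (2)·0+(-1)·0+(-2)·1+(1)·2+(2)·-1 = -2
  [I]: (2)·1+(-1)·0+(-2)·0+(1)·0+(2)·1 = 4
⇒ L^3 Θ^-2 I^4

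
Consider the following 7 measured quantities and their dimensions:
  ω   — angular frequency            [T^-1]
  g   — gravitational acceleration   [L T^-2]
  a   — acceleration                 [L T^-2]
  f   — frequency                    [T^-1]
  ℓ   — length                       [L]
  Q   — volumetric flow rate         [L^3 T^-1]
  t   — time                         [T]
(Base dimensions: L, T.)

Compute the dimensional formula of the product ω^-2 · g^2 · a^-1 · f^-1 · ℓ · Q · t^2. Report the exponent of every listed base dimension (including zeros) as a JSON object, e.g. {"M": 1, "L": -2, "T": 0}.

{"L": 5, "T": 2}

Dimensional matrix (L×T by ω×g×a×f×ℓ×Q×t):
  L: [ 0  1  1  0  1  3  0]
  T: [-1 -2 -2 -1  0 -1  1]
  [L]: (-2)·0+(2)·1+(-1)·1+(-1)·0+(1)·1+(1)·3+(2)·0 = 5
  [T]: (-2)·-1+(2)·-2+(-1)·-2+(-1)·-1+(1)·0+(1)·-1+(2)·1 = 2
⇒ L^5 T^2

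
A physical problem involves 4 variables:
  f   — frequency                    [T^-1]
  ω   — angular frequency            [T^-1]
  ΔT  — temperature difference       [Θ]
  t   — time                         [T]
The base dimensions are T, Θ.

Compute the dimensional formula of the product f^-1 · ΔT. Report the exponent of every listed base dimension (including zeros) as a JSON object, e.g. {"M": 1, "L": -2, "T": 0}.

{"T": 1, "Θ": 1}

Dimensional matrix (T×Θ by f×ω×ΔT×t):
  T: [-1 -1  0  1]
  Θ: [ 0  0  1  0]
  [T]: (-1)·-1+(1)·0 = 1
  [Θ]: (-1)·0+(1)·1 = 1
⇒ T Θ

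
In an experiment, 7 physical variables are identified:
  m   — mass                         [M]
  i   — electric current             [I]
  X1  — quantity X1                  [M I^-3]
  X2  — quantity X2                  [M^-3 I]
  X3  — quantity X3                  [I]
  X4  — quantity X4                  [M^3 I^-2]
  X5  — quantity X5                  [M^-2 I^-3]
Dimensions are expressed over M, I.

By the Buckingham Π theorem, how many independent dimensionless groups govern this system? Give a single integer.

Exponent matrix [M,I] × [m,i,X1,X2,X3,X4,X5]:
  M: [ 1  0  1 -3  0  3 -2]
  I: [ 0  1 -3  1  1 -2 -3]
RREF → pivots at {m,i} ⇒ r = 2
Π count = n − r = 7 − 2 = 5

5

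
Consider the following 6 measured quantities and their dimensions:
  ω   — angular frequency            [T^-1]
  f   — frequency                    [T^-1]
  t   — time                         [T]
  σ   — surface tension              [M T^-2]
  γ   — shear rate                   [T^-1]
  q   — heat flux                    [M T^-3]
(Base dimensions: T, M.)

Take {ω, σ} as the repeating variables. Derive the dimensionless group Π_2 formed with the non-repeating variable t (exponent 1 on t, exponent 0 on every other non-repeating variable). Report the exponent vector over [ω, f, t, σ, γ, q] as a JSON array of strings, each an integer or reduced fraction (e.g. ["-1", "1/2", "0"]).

Write exponents as rows T,M / cols ω,f,t,σ,γ,q:
  T: [-1 -1  1 -2 -1 -3]
  M: [ 0  0  0  1  0  1]
RREF → pivots at {ω,σ} ⇒ r = 2
Pivot set = {ω,σ}, free = {f,t,γ,q}
RREF:
  r0: [   1    1   -1    0    1    1]
  r1: [   0    0    0    1    0    1]
Fix exponent of t at 1, f at 0, γ at 0, q at 0; solve each RREF row for its pivot's exponent:
  r0: exp(ω) + (-1)·1 = 0 ⇒ exp(ω) = 1
  r1: exp(σ) + (0)·1 = 0 ⇒ exp(σ) = 0
Π_2 = ω · t

["1", "0", "1", "0", "0", "0"]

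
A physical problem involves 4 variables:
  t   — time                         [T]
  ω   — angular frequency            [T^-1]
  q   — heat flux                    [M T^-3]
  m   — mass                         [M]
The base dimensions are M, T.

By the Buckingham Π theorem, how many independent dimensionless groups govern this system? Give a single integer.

Write exponents as rows M,T / cols t,ω,q,m:
  M: [ 0  0  1  1]
  T: [ 1 -1 -3  0]
Echelon form has 2 nonzero rows (pivots: t,q)
4 vars − rank 2 = 2 Π groups

2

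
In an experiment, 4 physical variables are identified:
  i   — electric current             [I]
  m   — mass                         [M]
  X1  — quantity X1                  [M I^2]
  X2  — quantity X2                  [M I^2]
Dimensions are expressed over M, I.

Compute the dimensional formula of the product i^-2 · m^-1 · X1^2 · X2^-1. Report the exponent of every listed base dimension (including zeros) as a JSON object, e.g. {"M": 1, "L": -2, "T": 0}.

{"M": 0, "I": 0}

Write exponents as rows M,I / cols i,m,X1,X2:
  M: [ 0  1  1  1]
  I: [ 1  0  2  2]
  [M]: (-2)·0+(-1)·1+(2)·1+(-1)·1 = 0
  [I]: (-2)·1+(-1)·0+(2)·2+(-1)·2 = 0
⇒ 1 (dimensionless)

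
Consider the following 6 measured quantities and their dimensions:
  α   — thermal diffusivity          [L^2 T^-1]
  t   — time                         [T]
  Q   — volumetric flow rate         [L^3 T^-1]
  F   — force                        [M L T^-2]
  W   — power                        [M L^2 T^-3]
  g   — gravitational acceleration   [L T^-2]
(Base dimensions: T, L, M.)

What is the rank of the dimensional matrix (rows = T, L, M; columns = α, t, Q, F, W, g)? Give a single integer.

3

Exponent matrix [T,L,M] × [α,t,Q,F,W,g]:
  T: [-1  1 -1 -2 -3 -2]
  L: [ 2  0  3  1  2  1]
  M: [ 0  0  0  1  1  0]
Row reduction gives pivot columns α,t,F; rank = 3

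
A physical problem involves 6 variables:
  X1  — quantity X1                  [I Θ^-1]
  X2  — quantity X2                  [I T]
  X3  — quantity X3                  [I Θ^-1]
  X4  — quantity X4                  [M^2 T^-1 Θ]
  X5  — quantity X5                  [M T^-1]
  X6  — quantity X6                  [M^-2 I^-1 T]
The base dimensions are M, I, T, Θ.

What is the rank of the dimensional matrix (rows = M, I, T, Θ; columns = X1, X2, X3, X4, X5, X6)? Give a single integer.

3

Dimensional matrix (M×I×T×Θ by X1×X2×X3×X4×X5×X6):
  M: [ 0  0  0  2  1 -2]
  I: [ 1  1  1  0  0 -1]
  T: [ 0  1  0 -1 -1  1]
  Θ: [-1  0 -1  1  0  0]
Row reduction gives pivot columns X1,X2,X4; rank = 3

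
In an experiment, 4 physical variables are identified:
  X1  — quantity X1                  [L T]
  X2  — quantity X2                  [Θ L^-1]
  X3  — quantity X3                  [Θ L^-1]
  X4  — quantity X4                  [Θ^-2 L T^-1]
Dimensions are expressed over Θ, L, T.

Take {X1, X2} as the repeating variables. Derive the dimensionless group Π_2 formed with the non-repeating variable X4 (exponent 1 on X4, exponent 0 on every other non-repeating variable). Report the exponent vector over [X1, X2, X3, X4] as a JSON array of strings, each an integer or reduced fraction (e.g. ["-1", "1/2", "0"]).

["1", "2", "0", "1"]

Write exponents as rows Θ,L,T / cols X1,X2,X3,X4:
  Θ: [ 0  1  1 -2]
  L: [ 1 -1 -1  1]
  T: [ 1  0  0 -1]
Echelon form has 2 nonzero rows (pivots: X1,X2)
Pivot set = {X1,X2}, free = {X3,X4}
RREF:
  r0: [   1    0    0   -1]
  r1: [   0    1    1   -2]
  r2: [   0    0    0    0]
Fix exponent of X4 at 1, X3 at 0; solve each RREF row for its pivot's exponent:
  r0: exp(X1) + (-1)·1 = 0 ⇒ exp(X1) = 1
  r1: exp(X2) + (-2)·1 = 0 ⇒ exp(X2) = 2
Π_2 = X1 · X2^2 · X4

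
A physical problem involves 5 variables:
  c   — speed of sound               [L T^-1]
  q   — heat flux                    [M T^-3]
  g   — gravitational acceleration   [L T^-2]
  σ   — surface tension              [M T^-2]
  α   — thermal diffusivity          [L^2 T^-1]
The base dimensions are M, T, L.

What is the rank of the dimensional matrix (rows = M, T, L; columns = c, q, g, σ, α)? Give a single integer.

Dimensional matrix (M×T×L by c×q×g×σ×α):
  M: [ 0  1  0  1  0]
  T: [-1 -3 -2 -2 -1]
  L: [ 1  0  1  0  2]
RREF → pivots at {c,q,g} ⇒ r = 3

3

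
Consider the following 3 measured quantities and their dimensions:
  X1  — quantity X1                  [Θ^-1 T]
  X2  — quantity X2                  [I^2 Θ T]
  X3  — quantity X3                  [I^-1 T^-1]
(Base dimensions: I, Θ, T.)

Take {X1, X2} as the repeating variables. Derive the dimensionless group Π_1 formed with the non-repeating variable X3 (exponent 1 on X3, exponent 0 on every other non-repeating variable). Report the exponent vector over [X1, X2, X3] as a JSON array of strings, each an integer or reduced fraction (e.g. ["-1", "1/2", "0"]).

["1/2", "1/2", "1"]

Dimensional matrix (I×Θ×T by X1×X2×X3):
  I: [ 0  2 -1]
  Θ: [-1  1  0]
  T: [ 1  1 -1]
Echelon form has 2 nonzero rows (pivots: X1,X2)
Pivot set = {X1,X2}, free = {X3}
RREF:
  r0: [   1    0 -1/2]
  r1: [   0    1 -1/2]
  r2: [   0    0    0]
Fix exponent of X3 at 1; solve each RREF row for its pivot's exponent:
  r0: exp(X1) + (-1/2)·1 = 0 ⇒ exp(X1) = 1/2
  r1: exp(X2) + (-1/2)·1 = 0 ⇒ exp(X2) = 1/2
Π_1 = X1^(1/2) · X2^(1/2) · X3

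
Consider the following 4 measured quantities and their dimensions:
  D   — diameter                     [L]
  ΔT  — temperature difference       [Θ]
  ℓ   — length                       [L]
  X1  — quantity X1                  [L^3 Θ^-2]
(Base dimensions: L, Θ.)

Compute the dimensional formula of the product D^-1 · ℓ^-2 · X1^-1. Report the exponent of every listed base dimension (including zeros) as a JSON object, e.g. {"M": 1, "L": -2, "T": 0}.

Dimensional matrix (L×Θ by D×ΔT×ℓ×X1):
  L: [ 1  0  1  3]
  Θ: [ 0  1  0 -2]
  [L]: (-1)·1+(-2)·1+(-1)·3 = -6
  [Θ]: (-1)·0+(-2)·0+(-1)·-2 = 2
⇒ L^-6 Θ^2

{"L": -6, "Θ": 2}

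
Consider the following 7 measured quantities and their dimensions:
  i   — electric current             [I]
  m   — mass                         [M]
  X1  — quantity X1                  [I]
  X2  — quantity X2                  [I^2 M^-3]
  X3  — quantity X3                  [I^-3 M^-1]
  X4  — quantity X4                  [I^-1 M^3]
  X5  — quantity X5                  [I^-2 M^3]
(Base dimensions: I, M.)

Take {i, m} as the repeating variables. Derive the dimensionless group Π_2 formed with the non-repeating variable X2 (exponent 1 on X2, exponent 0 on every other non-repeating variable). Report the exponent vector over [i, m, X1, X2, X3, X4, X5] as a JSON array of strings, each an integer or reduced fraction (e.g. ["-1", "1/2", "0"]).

["-2", "3", "0", "1", "0", "0", "0"]

Dimensional matrix (I×M by i×m×X1×X2×X3×X4×X5):
  I: [ 1  0  1  2 -3 -1 -2]
  M: [ 0  1  0 -3 -1  3  3]
Row reduction gives pivot columns i,m; rank = 2
Repeat: i,m; free: X1,X2,X3,X4,X5
RREF:
  r0: [   1    0    1    2   -3   -1   -2]
  r1: [   0    1    0   -3   -1    3    3]
Fix exponent of X2 at 1, X1 at 0, X3 at 0, X4 at 0, X5 at 0; solve each RREF row for its pivot's exponent:
  r0: exp(i) + (2)·1 = 0 ⇒ exp(i) = -2
  r1: exp(m) + (-3)·1 = 0 ⇒ exp(m) = 3
Π_2 = i^-2 · m^3 · X2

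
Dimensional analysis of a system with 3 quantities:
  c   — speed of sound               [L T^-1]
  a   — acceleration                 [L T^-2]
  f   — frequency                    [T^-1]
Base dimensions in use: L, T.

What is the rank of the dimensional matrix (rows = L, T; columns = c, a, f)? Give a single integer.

2

Dimensional matrix (L×T by c×a×f):
  L: [ 1  1  0]
  T: [-1 -2 -1]
Row reduction gives pivot columns c,a; rank = 2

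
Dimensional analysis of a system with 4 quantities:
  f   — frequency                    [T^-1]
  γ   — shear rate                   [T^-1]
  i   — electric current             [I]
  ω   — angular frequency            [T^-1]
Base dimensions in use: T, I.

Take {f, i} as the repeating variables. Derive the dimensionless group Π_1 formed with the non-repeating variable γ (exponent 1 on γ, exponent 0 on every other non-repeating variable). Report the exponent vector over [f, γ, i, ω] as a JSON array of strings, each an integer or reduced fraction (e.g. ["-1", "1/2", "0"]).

["-1", "1", "0", "0"]

Exponent matrix [T,I] × [f,γ,i,ω]:
  T: [-1 -1  0 -1]
  I: [ 0  0  1  0]
RREF → pivots at {f,i} ⇒ r = 2
Pivot set = {f,i}, free = {γ,ω}
RREF:
  r0: [   1    1    0    1]
  r1: [   0    0    1    0]
Fix exponent of γ at 1, ω at 0; solve each RREF row for its pivot's exponent:
  r0: exp(f) + (1)·1 = 0 ⇒ exp(f) = -1
  r1: exp(i) + (0)·1 = 0 ⇒ exp(i) = 0
Π_1 = f^-1 · γ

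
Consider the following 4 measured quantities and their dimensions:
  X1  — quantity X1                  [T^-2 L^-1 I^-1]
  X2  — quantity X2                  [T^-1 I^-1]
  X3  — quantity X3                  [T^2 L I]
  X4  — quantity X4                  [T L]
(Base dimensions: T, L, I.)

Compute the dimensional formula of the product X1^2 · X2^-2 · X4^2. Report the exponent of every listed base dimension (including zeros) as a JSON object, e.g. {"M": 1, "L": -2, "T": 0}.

Write exponents as rows T,L,I / cols X1,X2,X3,X4:
  T: [-2 -1  2  1]
  L: [-1  0  1  1]
  I: [-1 -1  1  0]
  [T]: (2)·-2+(-2)·-1+(2)·1 = 0
  [L]: (2)·-1+(-2)·0+(2)·1 = 0
  [I]: (2)·-1+(-2)·-1+(2)·0 = 0
⇒ 1 (dimensionless)

{"T": 0, "L": 0, "I": 0}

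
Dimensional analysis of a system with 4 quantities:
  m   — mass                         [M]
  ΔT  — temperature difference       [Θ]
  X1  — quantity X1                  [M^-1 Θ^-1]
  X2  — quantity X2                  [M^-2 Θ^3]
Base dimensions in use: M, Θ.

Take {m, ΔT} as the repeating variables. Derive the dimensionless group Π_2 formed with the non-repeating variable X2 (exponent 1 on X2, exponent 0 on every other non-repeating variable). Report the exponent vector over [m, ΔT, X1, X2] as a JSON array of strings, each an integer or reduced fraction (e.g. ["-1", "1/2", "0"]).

Dimensional matrix (M×Θ by m×ΔT×X1×X2):
  M: [ 1  0 -1 -2]
  Θ: [ 0  1 -1  3]
Row reduction gives pivot columns m,ΔT; rank = 2
Pivot set = {m,ΔT}, free = {X1,X2}
RREF:
  r0: [   1    0   -1   -2]
  r1: [   0    1   -1    3]
Fix exponent of X2 at 1, X1 at 0; solve each RREF row for its pivot's exponent:
  r0: exp(m) + (-2)·1 = 0 ⇒ exp(m) = 2
  r1: exp(ΔT) + (3)·1 = 0 ⇒ exp(ΔT) = -3
Π_2 = m^2 · ΔT^-3 · X2

["2", "-3", "0", "1"]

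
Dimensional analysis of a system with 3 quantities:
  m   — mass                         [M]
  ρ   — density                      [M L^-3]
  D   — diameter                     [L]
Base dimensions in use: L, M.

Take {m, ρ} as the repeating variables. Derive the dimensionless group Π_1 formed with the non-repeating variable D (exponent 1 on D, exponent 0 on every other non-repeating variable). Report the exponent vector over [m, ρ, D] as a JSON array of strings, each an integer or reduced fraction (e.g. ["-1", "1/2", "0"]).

Dimensional matrix (L×M by m×ρ×D):
  L: [ 0 -3  1]
  M: [ 1  1  0]
Row reduction gives pivot columns m,ρ; rank = 2
Pivot set = {m,ρ}, free = {D}
RREF:
  r0: [   1    0  1/3]
  r1: [   0    1 -1/3]
Fix exponent of D at 1; solve each RREF row for its pivot's exponent:
  r0: exp(m) + (1/3)·1 = 0 ⇒ exp(m) = -1/3
  r1: exp(ρ) + (-1/3)·1 = 0 ⇒ exp(ρ) = 1/3
Π_1 = m^(-1/3) · ρ^(1/3) · D

["-1/3", "1/3", "1"]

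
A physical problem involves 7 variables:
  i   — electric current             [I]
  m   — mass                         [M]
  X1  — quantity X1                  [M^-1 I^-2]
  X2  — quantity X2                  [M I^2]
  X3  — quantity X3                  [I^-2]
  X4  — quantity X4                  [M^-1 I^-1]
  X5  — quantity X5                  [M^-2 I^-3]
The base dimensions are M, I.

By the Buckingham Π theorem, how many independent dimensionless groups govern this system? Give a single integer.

5

Write exponents as rows M,I / cols i,m,X1,X2,X3,X4,X5:
  M: [ 0  1 -1  1  0 -1 -2]
  I: [ 1  0 -2  2 -2 -1 -3]
RREF → pivots at {i,m} ⇒ r = 2
7 vars − rank 2 = 5 Π groups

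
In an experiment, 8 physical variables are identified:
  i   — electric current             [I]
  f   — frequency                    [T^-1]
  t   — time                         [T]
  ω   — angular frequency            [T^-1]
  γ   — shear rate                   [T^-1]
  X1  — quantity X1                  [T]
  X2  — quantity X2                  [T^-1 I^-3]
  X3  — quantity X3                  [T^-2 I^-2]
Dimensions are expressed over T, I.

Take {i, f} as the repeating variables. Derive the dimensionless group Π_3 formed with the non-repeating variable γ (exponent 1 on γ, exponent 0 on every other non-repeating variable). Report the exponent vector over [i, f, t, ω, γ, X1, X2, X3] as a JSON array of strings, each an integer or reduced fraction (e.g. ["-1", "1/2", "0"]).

["0", "-1", "0", "0", "1", "0", "0", "0"]

Write exponents as rows T,I / cols i,f,t,ω,γ,X1,X2,X3:
  T: [ 0 -1  1 -1 -1  1 -1 -2]
  I: [ 1  0  0  0  0  0 -3 -2]
RREF → pivots at {i,f} ⇒ r = 2
Pivot set = {i,f}, free = {t,ω,γ,X1,X2,X3}
RREF:
  r0: [   1    0    0    0    0    0   -3   -2]
  r1: [   0    1   -1    1    1   -1    1    2]
Fix exponent of γ at 1, t at 0, ω at 0, X1 at 0, X2 at 0, X3 at 0; solve each RREF row for its pivot's exponent:
  r0: exp(i) + (0)·1 = 0 ⇒ exp(i) = 0
  r1: exp(f) + (1)·1 = 0 ⇒ exp(f) = -1
Π_3 = f^-1 · γ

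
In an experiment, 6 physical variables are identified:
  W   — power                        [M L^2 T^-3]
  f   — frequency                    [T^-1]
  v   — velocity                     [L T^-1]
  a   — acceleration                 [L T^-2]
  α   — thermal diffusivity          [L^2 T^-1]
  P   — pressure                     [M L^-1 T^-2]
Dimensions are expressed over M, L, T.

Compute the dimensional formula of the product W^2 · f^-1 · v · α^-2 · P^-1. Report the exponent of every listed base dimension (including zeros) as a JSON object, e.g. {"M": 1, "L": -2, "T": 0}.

Exponent matrix [M,L,T] × [W,f,v,a,α,P]:
  M: [ 1  0  0  0  0  1]
  L: [ 2  0  1  1  2 -1]
  T: [-3 -1 -1 -2 -1 -2]
  [M]: (2)·1+(-1)·0+(1)·0+(-2)·0+(-1)·1 = 1
  [L]: (2)·2+(-1)·0+(1)·1+(-2)·2+(-1)·-1 = 2
  [T]: (2)·-3+(-1)·-1+(1)·-1+(-2)·-1+(-1)·-2 = -2
⇒ M L^2 T^-2

{"M": 1, "L": 2, "T": -2}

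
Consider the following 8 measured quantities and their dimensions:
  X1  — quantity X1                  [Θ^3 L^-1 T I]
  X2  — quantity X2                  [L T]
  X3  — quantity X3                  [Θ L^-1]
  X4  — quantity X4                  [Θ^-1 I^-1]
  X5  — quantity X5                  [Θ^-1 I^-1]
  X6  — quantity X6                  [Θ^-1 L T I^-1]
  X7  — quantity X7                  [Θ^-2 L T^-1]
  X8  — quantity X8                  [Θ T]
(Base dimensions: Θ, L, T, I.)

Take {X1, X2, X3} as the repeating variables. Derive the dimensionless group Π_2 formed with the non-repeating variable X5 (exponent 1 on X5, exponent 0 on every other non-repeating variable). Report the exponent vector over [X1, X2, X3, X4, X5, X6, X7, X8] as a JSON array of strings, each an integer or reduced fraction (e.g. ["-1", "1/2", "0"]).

Exponent matrix [Θ,L,T,I] × [X1,X2,X3,X4,X5,X6,X7,X8]:
  Θ: [ 3  0  1 -1 -1 -1 -2  1]
  L: [-1  1 -1  0  0  1  1  0]
  T: [ 1  1  0  0  0  1 -1  1]
  I: [ 1  0  0 -1 -1 -1  0  0]
Echelon form has 3 nonzero rows (pivots: X1,X2,X3)
Repeat: X1,X2,X3; free: X4,X5,X6,X7,X8
RREF:
  r0: [   1    0    0   -1   -1   -1    0    0]
  r1: [   0    1    0    1    1    2   -1    1]
  r2: [   0    0    1    2    2    2   -2    1]
  r3: [   0    0    0    0    0    0    0    0]
Fix exponent of X5 at 1, X4 at 0, X6 at 0, X7 at 0, X8 at 0; solve each RREF row for its pivot's exponent:
  r0: exp(X1) + (-1)·1 = 0 ⇒ exp(X1) = 1
  r1: exp(X2) + (1)·1 = 0 ⇒ exp(X2) = -1
  r2: exp(X3) + (2)·1 = 0 ⇒ exp(X3) = -2
Π_2 = X1 · X2^-1 · X3^-2 · X5

["1", "-1", "-2", "0", "1", "0", "0", "0"]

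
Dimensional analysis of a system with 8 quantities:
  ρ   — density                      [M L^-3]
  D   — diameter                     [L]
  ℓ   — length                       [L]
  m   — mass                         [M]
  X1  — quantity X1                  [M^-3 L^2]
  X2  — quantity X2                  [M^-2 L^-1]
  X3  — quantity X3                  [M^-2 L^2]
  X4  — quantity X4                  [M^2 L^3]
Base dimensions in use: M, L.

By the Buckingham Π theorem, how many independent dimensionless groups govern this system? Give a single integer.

6

Dimensional matrix (M×L by ρ×D×ℓ×m×X1×X2×X3×X4):
  M: [ 1  0  0  1 -3 -2 -2  2]
  L: [-3  1  1  0  2 -1  2  3]
RREF → pivots at {ρ,D} ⇒ r = 2
n=8, r=2 ⇒ 6 dimensionless groups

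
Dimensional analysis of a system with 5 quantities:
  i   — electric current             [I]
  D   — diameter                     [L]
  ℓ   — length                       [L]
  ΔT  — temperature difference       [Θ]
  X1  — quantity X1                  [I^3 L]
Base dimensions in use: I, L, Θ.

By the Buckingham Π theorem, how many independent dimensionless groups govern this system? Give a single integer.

Dimensional matrix (I×L×Θ by i×D×ℓ×ΔT×X1):
  I: [ 1  0  0  0  3]
  L: [ 0  1  1  0  1]
  Θ: [ 0  0  0  1  0]
Row reduction gives pivot columns i,D,ΔT; rank = 3
n=5, r=3 ⇒ 2 dimensionless groups

2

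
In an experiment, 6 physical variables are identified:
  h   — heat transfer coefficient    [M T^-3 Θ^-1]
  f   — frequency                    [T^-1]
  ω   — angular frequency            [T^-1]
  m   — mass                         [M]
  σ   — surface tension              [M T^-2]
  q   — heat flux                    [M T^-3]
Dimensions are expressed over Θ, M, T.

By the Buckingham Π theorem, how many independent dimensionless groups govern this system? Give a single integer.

3

Write exponents as rows Θ,M,T / cols h,f,ω,m,σ,q:
  Θ: [-1  0  0  0  0  0]
  M: [ 1  0  0  1  1  1]
  T: [-3 -1 -1  0 -2 -3]
Echelon form has 3 nonzero rows (pivots: h,f,m)
6 vars − rank 3 = 3 Π groups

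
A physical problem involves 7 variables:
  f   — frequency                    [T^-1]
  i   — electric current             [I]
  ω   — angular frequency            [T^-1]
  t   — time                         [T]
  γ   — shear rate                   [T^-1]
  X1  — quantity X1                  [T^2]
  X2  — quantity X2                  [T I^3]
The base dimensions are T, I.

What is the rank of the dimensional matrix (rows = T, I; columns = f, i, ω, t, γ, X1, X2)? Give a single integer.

2

Dimensional matrix (T×I by f×i×ω×t×γ×X1×X2):
  T: [-1  0 -1  1 -1  2  1]
  I: [ 0  1  0  0  0  0  3]
Row reduction gives pivot columns f,i; rank = 2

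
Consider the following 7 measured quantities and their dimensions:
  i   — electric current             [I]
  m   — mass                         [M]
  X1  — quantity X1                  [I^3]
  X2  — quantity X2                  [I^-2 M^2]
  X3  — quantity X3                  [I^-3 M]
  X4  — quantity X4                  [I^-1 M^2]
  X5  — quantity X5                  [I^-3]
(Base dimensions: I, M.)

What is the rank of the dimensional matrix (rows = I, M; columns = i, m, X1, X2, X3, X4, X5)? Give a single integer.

Dimensional matrix (I×M by i×m×X1×X2×X3×X4×X5):
  I: [ 1  0  3 -2 -3 -1 -3]
  M: [ 0  1  0  2  1  2  0]
RREF → pivots at {i,m} ⇒ r = 2

2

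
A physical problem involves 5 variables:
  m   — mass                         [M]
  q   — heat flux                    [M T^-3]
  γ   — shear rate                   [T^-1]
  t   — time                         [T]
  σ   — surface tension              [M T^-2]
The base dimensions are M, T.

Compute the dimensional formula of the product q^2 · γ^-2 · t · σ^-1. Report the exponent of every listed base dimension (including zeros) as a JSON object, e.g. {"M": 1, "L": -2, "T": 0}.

Dimensional matrix (M×T by m×q×γ×t×σ):
  M: [ 1  1  0  0  1]
  T: [ 0 -3 -1  1 -2]
  [M]: (2)·1+(-2)·0+(1)·0+(-1)·1 = 1
  [T]: (2)·-3+(-2)·-1+(1)·1+(-1)·-2 = -1
⇒ M T^-1

{"M": 1, "T": -1}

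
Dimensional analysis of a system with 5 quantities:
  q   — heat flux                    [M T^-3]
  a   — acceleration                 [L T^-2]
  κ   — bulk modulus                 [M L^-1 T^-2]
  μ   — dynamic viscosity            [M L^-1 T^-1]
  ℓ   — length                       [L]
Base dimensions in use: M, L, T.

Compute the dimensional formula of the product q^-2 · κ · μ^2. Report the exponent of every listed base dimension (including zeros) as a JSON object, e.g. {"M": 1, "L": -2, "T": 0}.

{"M": 1, "L": -3, "T": 2}

Exponent matrix [M,L,T] × [q,a,κ,μ,ℓ]:
  M: [ 1  0  1  1  0]
  L: [ 0  1 -1 -1  1]
  T: [-3 -2 -2 -1  0]
  [M]: (-2)·1+(1)·1+(2)·1 = 1
  [L]: (-2)·0+(1)·-1+(2)·-1 = -3
  [T]: (-2)·-3+(1)·-2+(2)·-1 = 2
⇒ M L^-3 T^2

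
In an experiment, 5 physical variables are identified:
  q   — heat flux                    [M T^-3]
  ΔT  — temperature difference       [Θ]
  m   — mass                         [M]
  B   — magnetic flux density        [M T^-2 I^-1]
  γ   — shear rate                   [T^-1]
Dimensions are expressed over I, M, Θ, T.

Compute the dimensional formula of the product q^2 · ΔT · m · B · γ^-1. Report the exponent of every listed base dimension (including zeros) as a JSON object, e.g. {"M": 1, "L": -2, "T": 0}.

Exponent matrix [I,M,Θ,T] × [q,ΔT,m,B,γ]:
  I: [ 0  0  0 -1  0]
  M: [ 1  0  1  1  0]
  Θ: [ 0  1  0  0  0]
  T: [-3  0  0 -2 -1]
  [I]: (2)·0+(1)·0+(1)·0+(1)·-1+(-1)·0 = -1
  [M]: (2)·1+(1)·0+(1)·1+(1)·1+(-1)·0 = 4
  [Θ]: (2)·0+(1)·1+(1)·0+(1)·0+(-1)·0 = 1
  [T]: (2)·-3+(1)·0+(1)·0+(1)·-2+(-1)·-1 = -7
⇒ I^-1 M^4 Θ T^-7

{"I": -1, "M": 4, "Θ": 1, "T": -7}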